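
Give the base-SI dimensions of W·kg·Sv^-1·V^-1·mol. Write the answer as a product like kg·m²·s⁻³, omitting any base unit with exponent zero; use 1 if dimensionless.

W = J/s (power = energy per time),
    = kg·m²·s⁻³.
Sv = J/kg (equivalent dose = energy per mass),
    = m²·s⁻².
So Sv⁻¹ = m⁻²·s².
V = W/A (potential = power per current),
    = kg·m²·s⁻³·A⁻¹.
So V⁻¹ = kg⁻¹·m⁻²·s³·A.
Combining: W·kg·Sv⁻¹·V⁻¹·mol = (kg·m²·s⁻³) · kg · (m⁻²·s²) · (kg⁻¹·m⁻²·s³·A) · mol = kg·m⁻²·s²·A·mol.

kg·m⁻²·s²·A·mol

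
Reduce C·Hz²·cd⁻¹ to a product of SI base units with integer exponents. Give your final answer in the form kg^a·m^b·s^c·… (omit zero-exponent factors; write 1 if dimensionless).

C = s·A.
Hz = s⁻¹.
So Hz² = s⁻².
Combining: C·Hz²·cd⁻¹ = (s·A) · s⁻² · cd⁻¹ = s⁻¹·A·cd⁻¹.

s⁻¹·A·cd⁻¹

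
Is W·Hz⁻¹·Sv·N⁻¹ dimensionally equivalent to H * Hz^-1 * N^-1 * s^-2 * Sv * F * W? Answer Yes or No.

Yes

Left side:
  W = J/s (power = energy per time),
      = kg·m²·s⁻³.
  Hz = 1/s = s⁻¹ (frequency is cycles per second).
  So Hz⁻¹ = s.
  Sv = J/kg (equivalent dose = energy per mass),
      = m²·s⁻².
  N = kg·m/s² = kg·m·s⁻² (force = mass × acceleration).
  So N⁻¹ = kg⁻¹·m⁻¹·s².
  Combining: W·Hz⁻¹·Sv·N⁻¹ = (kg·m²·s⁻³) · s · (m²·s⁻²) · (kg⁻¹·m⁻¹·s²) = m³·s⁻².
Right side:
  H = kg·m²·s⁻²·A⁻².
  Hz = s⁻¹.
  So Hz⁻¹ = s.
  N = kg·m·s⁻².
  So N⁻¹ = kg⁻¹·m⁻¹·s².
  Sv = m²·s⁻².
  F = kg⁻¹·m⁻²·s⁴·A².
  W = kg·m²·s⁻³.
  Combining: H·Hz⁻¹·N⁻¹·s⁻²·Sv·F·W = (kg·m²·s⁻²·A⁻²) · s · (kg⁻¹·m⁻¹·s²) · s⁻² · (m²·s⁻²) · (kg⁻¹·m⁻²·s⁴·A²) · (kg·m²·s⁻³) = m³·s⁻².
Both reduce to m³·s⁻².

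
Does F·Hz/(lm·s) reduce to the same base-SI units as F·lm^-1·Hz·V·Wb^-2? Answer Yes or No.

No

Left side:
  lm = cd·sr = cd (luminous flux; sr is dimensionless).
  So lm⁻¹ = cd⁻¹.
  F = C/V (capacitance = charge per voltage),
      = A·s/(kg·m²·s⁻³·A⁻¹) (substituting C and V),
      = kg⁻¹·m⁻²·s⁴·A².
  Hz = 1/s = s⁻¹ (frequency is cycles per second).
  Combining: lm⁻¹·s⁻¹·F·Hz = cd⁻¹ · s⁻¹ · (kg⁻¹·m⁻²·s⁴·A²) · s⁻¹ = kg⁻¹·m⁻²·s²·A²·cd⁻¹.
Right side:
  F = kg⁻¹·m⁻²·s⁴·A².
  lm = cd.
  So lm⁻¹ = cd⁻¹.
  Hz = s⁻¹.
  V = kg·m²·s⁻³·A⁻¹.
  Wb = kg·m²·s⁻²·A⁻¹.
  So Wb⁻² = kg⁻²·m⁻⁴·s⁴·A².
  Combining: F·lm⁻¹·Hz·V·Wb⁻² = (kg⁻¹·m⁻²·s⁴·A²) · cd⁻¹ · s⁻¹ · (kg·m²·s⁻³·A⁻¹) · (kg⁻²·m⁻⁴·s⁴·A²) = kg⁻²·m⁻⁴·s⁴·A³·cd⁻¹.
Left is kg⁻¹·m⁻²·s²·A²·cd⁻¹; right is kg⁻²·m⁻⁴·s⁴·A³·cd⁻¹ — different.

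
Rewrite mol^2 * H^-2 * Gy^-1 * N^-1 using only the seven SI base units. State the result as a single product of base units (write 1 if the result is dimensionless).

kg⁻³·m⁻⁷·s⁸·A⁴·mol²

H = Wb/A (inductance = flux per current),
    = kg·m²·s⁻²·A⁻².
So H⁻² = kg⁻²·m⁻⁴·s⁴·A⁴.
Gy = J/kg (absorbed dose = energy per mass),
    = m²·s⁻².
So Gy⁻¹ = m⁻²·s².
N = kg·m/s² = kg·m·s⁻² (force = mass × acceleration).
So N⁻¹ = kg⁻¹·m⁻¹·s².
Combining: mol²·H⁻²·Gy⁻¹·N⁻¹ = mol² · (kg⁻²·m⁻⁴·s⁴·A⁴) · (m⁻²·s²) · (kg⁻¹·m⁻¹·s²) = kg⁻³·m⁻⁷·s⁸·A⁴·mol².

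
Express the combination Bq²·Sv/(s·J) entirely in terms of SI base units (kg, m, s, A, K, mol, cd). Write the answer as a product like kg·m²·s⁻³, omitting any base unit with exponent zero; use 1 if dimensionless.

Bq = 1/s = s⁻¹ (activity is decays per second).
So Bq² = s⁻².
Sv = J/kg (equivalent dose = energy per mass),
    = m²·s⁻².
J = N·m (work = force × distance),
    = kg·m²·s⁻².
So J⁻¹ = kg⁻¹·m⁻²·s².
Combining: Bq²·s⁻¹·Sv·J⁻¹ = s⁻² · s⁻¹ · (m²·s⁻²) · (kg⁻¹·m⁻²·s²) = kg⁻¹·s⁻³.

kg⁻¹·s⁻³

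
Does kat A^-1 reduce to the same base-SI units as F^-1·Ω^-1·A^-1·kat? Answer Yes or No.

No

Left side:
  kat = s⁻¹·mol.
  Combining: kat·A⁻¹ = (s⁻¹·mol) · A⁻¹ = s⁻¹·A⁻¹·mol.
Right side:
  F = kg⁻¹·m⁻²·s⁴·A².
  So F⁻¹ = kg·m²·s⁻⁴·A⁻².
  Ω = kg·m²·s⁻³·A⁻².
  So Ω⁻¹ = kg⁻¹·m⁻²·s³·A².
  kat = s⁻¹·mol.
  Combining: F⁻¹·Ω⁻¹·A⁻¹·kat = (kg·m²·s⁻⁴·A⁻²) · (kg⁻¹·m⁻²·s³·A²) · A⁻¹ · (s⁻¹·mol) = s⁻²·A⁻¹·mol.
Left is s⁻¹·A⁻¹·mol; right is s⁻²·A⁻¹·mol — different.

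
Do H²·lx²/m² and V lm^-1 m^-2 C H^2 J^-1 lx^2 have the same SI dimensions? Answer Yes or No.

No

Left side:
  H = Wb/A (inductance = flux per current),
      = kg·m²·s⁻²·A⁻².
  So H² = kg²·m⁴·s⁻⁴·A⁻⁴.
  lx = lm/m² (illuminance = luminous flux per area),
      = m⁻²·cd.
  So lx² = m⁻⁴·cd².
  Combining: H²·lx²·m⁻² = (kg²·m⁴·s⁻⁴·A⁻⁴) · (m⁻⁴·cd²) · m⁻² = kg²·m⁻²·s⁻⁴·A⁻⁴·cd².
Right side:
  V = W/A (potential = power per current),
      = kg·m²·s⁻³·A⁻¹.
  lm = cd·sr = cd (luminous flux; sr is dimensionless).
  So lm⁻¹ = cd⁻¹.
  C = A·s = s·A (charge = current × time).
  H = Wb/A (inductance = flux per current),
      = kg·m²·s⁻²·A⁻².
  So H² = kg²·m⁴·s⁻⁴·A⁻⁴.
  J = N·m (work = force × distance),
      = kg·m²·s⁻².
  So J⁻¹ = kg⁻¹·m⁻²·s².
  lx = lm/m² (illuminance = luminous flux per area),
      = m⁻²·cd.
  So lx² = m⁻⁴·cd².
  Combining: V·lm⁻¹·m⁻²·C·H²·J⁻¹·lx² = (kg·m²·s⁻³·A⁻¹) · cd⁻¹ · m⁻² · (s·A) · (kg²·m⁴·s⁻⁴·A⁻⁴) · (kg⁻¹·m⁻²·s²) · (m⁻⁴·cd²) = kg²·m⁻²·s⁻⁴·A⁻⁴·cd.
Left is kg²·m⁻²·s⁻⁴·A⁻⁴·cd²; right is kg²·m⁻²·s⁻⁴·A⁻⁴·cd — different.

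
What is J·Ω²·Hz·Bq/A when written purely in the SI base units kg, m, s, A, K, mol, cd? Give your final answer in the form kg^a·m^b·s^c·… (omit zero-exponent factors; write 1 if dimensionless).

kg³·m⁶·s⁻¹⁰·A⁻⁵

J = N·m (work = force × distance),
    = kg·m²·s⁻².
Ω = V/A (resistance = voltage per current),
    = kg·m²·s⁻³·A⁻².
So Ω² = kg²·m⁴·s⁻⁶·A⁻⁴.
Hz = 1/s = s⁻¹ (frequency is cycles per second).
Bq = 1/s = s⁻¹ (activity is decays per second).
Combining: J·A⁻¹·Ω²·Hz·Bq = (kg·m²·s⁻²) · A⁻¹ · (kg²·m⁴·s⁻⁶·A⁻⁴) · s⁻¹ · s⁻¹ = kg³·m⁶·s⁻¹⁰·A⁻⁵.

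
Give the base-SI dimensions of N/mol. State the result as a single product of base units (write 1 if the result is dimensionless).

N = kg·m/s² = kg·m·s⁻² (force = mass × acceleration).
Combining: mol⁻¹·N = mol⁻¹ · (kg·m·s⁻²) = kg·m·s⁻²·mol⁻¹.

kg·m·s⁻²·mol⁻¹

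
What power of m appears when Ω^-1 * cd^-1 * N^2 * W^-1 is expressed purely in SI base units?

-2

Ω = kg·m²·s⁻³·A⁻².
So Ω⁻¹ = kg⁻¹·m⁻²·s³·A².
N = kg·m·s⁻².
So N² = kg²·m²·s⁻⁴.
W = kg·m²·s⁻³.
So W⁻¹ = kg⁻¹·m⁻²·s³.
Combining: Ω⁻¹·cd⁻¹·N²·W⁻¹ = (kg⁻¹·m⁻²·s³·A²) · cd⁻¹ · (kg²·m²·s⁻⁴) · (kg⁻¹·m⁻²·s³) = m⁻²·s²·A²·cd⁻¹.
The exponent of m is -2.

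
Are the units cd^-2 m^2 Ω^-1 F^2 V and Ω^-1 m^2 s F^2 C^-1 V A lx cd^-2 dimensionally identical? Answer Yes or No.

No

Left side:
  Ω = kg·m²·s⁻³·A⁻².
  So Ω⁻¹ = kg⁻¹·m⁻²·s³·A².
  F = kg⁻¹·m⁻²·s⁴·A².
  So F² = kg⁻²·m⁻⁴·s⁸·A⁴.
  V = kg·m²·s⁻³·A⁻¹.
  Combining: cd⁻²·m²·Ω⁻¹·F²·V = cd⁻² · m² · (kg⁻¹·m⁻²·s³·A²) · (kg⁻²·m⁻⁴·s⁸·A⁴) · (kg·m²·s⁻³·A⁻¹) = kg⁻²·m⁻²·s⁸·A⁵·cd⁻².
Right side:
  Ω = V/A (resistance = voltage per current),
      = kg·m²·s⁻³·A⁻².
  So Ω⁻¹ = kg⁻¹·m⁻²·s³·A².
  F = C/V (capacitance = charge per voltage),
      = A·s/(kg·m²·s⁻³·A⁻¹) (substituting C and V),
      = kg⁻¹·m⁻²·s⁴·A².
  So F² = kg⁻²·m⁻⁴·s⁸·A⁴.
  C = A·s = s·A (charge = current × time).
  So C⁻¹ = s⁻¹·A⁻¹.
  V = W/A (potential = power per current),
      = kg·m²·s⁻³·A⁻¹.
  lx = lm/m² (illuminance = luminous flux per area),
      = m⁻²·cd.
  Combining: Ω⁻¹·m²·s·F²·C⁻¹·V·A·lx·cd⁻² = (kg⁻¹·m⁻²·s³·A²) · m² · s · (kg⁻²·m⁻⁴·s⁸·A⁴) · (s⁻¹·A⁻¹) · (kg·m²·s⁻³·A⁻¹) · A · (m⁻²·cd) · cd⁻² = kg⁻²·m⁻⁴·s⁸·A⁵·cd⁻¹.
Left is kg⁻²·m⁻²·s⁸·A⁵·cd⁻²; right is kg⁻²·m⁻⁴·s⁸·A⁵·cd⁻¹ — different.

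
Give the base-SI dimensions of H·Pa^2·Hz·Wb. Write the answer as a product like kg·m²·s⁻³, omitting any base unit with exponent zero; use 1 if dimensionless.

kg⁴·m²·s⁻⁹·A⁻³

H = Wb/A (inductance = flux per current),
    = kg·m²·s⁻²·A⁻².
Pa = N/m² (pressure = force per area),
    = kg·m⁻¹·s⁻².
So Pa² = kg²·m⁻²·s⁻⁴.
Hz = 1/s = s⁻¹ (frequency is cycles per second).
Wb = V·s (flux: a volt is a weber per second),
    = kg·m²·s⁻²·A⁻¹.
Combining: H·Pa²·Hz·Wb = (kg·m²·s⁻²·A⁻²) · (kg²·m⁻²·s⁻⁴) · s⁻¹ · (kg·m²·s⁻²·A⁻¹) = kg⁴·m²·s⁻⁹·A⁻³.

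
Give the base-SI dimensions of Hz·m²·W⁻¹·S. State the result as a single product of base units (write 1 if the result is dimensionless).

kg⁻²·m⁻²·s⁵·A²

Hz = s⁻¹.
W = kg·m²·s⁻³.
So W⁻¹ = kg⁻¹·m⁻²·s³.
S = kg⁻¹·m⁻²·s³·A².
Combining: Hz·m²·W⁻¹·S = s⁻¹ · m² · (kg⁻¹·m⁻²·s³) · (kg⁻¹·m⁻²·s³·A²) = kg⁻²·m⁻²·s⁵·A².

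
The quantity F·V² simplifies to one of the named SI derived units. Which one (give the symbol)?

J

F = kg⁻¹·m⁻²·s⁴·A².
V = kg·m²·s⁻³·A⁻¹.
So V² = kg²·m⁴·s⁻⁶·A⁻².
Combining: F·V² = (kg⁻¹·m⁻²·s⁴·A²) · (kg²·m⁴·s⁻⁶·A⁻²) = kg·m²·s⁻².
kg·m²·s⁻² is the base-SI form of the joule.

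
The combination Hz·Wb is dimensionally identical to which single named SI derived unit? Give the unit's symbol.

Hz = 1/s = s⁻¹ (frequency is cycles per second).
Wb = V·s (flux: a volt is a weber per second),
    = kg·m²·s⁻²·A⁻¹.
Combining: Hz·Wb = s⁻¹ · (kg·m²·s⁻²·A⁻¹) = kg·m²·s⁻³·A⁻¹.
kg·m²·s⁻³·A⁻¹ is the base-SI form of the volt.

V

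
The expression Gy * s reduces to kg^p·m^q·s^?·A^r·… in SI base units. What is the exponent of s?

Gy = J/kg (absorbed dose = energy per mass),
    = m²·s⁻².
Combining: Gy·s = (m²·s⁻²) · s = m²·s⁻¹.
The exponent of s is -1.

-1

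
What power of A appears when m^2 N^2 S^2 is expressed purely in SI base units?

4

N = kg·m·s⁻².
So N² = kg²·m²·s⁻⁴.
S = kg⁻¹·m⁻²·s³·A².
So S² = kg⁻²·m⁻⁴·s⁶·A⁴.
Combining: m²·N²·S² = m² · (kg²·m²·s⁻⁴) · (kg⁻²·m⁻⁴·s⁶·A⁴) = s²·A⁴.
The exponent of A is 4.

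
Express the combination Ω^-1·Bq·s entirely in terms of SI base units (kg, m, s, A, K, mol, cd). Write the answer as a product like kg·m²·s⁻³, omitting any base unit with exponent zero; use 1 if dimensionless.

kg⁻¹·m⁻²·s³·A²

Ω = V/A (resistance = voltage per current),
    = kg·m²·s⁻³·A⁻².
So Ω⁻¹ = kg⁻¹·m⁻²·s³·A².
Bq = 1/s = s⁻¹ (activity is decays per second).
Combining: Ω⁻¹·Bq·s = (kg⁻¹·m⁻²·s³·A²) · s⁻¹ · s = kg⁻¹·m⁻²·s³·A².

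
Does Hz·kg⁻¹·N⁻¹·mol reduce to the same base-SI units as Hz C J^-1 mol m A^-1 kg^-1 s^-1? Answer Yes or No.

Yes

Left side:
  Hz = 1/s = s⁻¹ (frequency is cycles per second).
  N = kg·m/s² = kg·m·s⁻² (force = mass × acceleration).
  So N⁻¹ = kg⁻¹·m⁻¹·s².
  Combining: Hz·kg⁻¹·N⁻¹·mol = s⁻¹ · kg⁻¹ · (kg⁻¹·m⁻¹·s²) · mol = kg⁻²·m⁻¹·s·mol.
Right side:
  Hz = s⁻¹.
  C = s·A.
  J = kg·m²·s⁻².
  So J⁻¹ = kg⁻¹·m⁻²·s².
  Combining: Hz·C·J⁻¹·mol·m·A⁻¹·kg⁻¹·s⁻¹ = s⁻¹ · (s·A) · (kg⁻¹·m⁻²·s²) · mol · m · A⁻¹ · kg⁻¹ · s⁻¹ = kg⁻²·m⁻¹·s·mol.
Both reduce to kg⁻²·m⁻¹·s·mol.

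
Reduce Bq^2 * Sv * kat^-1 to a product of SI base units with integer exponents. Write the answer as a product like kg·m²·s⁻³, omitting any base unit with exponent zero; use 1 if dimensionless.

Bq = 1/s = s⁻¹ (activity is decays per second).
So Bq² = s⁻².
Sv = J/kg (equivalent dose = energy per mass),
    = m²·s⁻².
kat = mol/s = s⁻¹·mol (catalytic activity).
So kat⁻¹ = s·mol⁻¹.
Combining: Bq²·Sv·kat⁻¹ = s⁻² · (m²·s⁻²) · (s·mol⁻¹) = m²·s⁻³·mol⁻¹.

m²·s⁻³·mol⁻¹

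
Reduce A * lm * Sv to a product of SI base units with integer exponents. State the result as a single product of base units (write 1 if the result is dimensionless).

m²·s⁻²·A·cd

lm = cd·sr = cd (luminous flux; sr is dimensionless).
Sv = J/kg (equivalent dose = energy per mass),
    = m²·s⁻².
Combining: A·lm·Sv = A · cd · (m²·s⁻²) = m²·s⁻²·A·cd.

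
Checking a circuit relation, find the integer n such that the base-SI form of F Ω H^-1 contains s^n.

F = C/V (capacitance = charge per voltage),
    = A·s/(kg·m²·s⁻³·A⁻¹) (substituting C and V),
    = kg⁻¹·m⁻²·s⁴·A².
Ω = V/A (resistance = voltage per current),
    = kg·m²·s⁻³·A⁻².
H = Wb/A (inductance = flux per current),
    = kg·m²·s⁻²·A⁻².
So H⁻¹ = kg⁻¹·m⁻²·s²·A².
Combining: F·Ω·H⁻¹ = (kg⁻¹·m⁻²·s⁴·A²) · (kg·m²·s⁻³·A⁻²) · (kg⁻¹·m⁻²·s²·A²) = kg⁻¹·m⁻²·s³·A².
The exponent of s is 3.

3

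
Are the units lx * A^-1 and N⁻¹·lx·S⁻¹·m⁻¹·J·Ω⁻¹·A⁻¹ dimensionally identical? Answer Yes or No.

Yes

Left side:
  lx = m⁻²·cd.
  Combining: lx·A⁻¹ = (m⁻²·cd) · A⁻¹ = m⁻²·A⁻¹·cd.
Right side:
  N = kg·m/s² = kg·m·s⁻² (force = mass × acceleration).
  So N⁻¹ = kg⁻¹·m⁻¹·s².
  lx = lm/m² (illuminance = luminous flux per area),
      = m⁻²·cd.
  S = 1/Ω (conductance is reciprocal resistance),
      = kg⁻¹·m⁻²·s³·A².
  So S⁻¹ = kg·m²·s⁻³·A⁻².
  J = N·m (work = force × distance),
      = kg·m²·s⁻².
  Ω = V/A (resistance = voltage per current),
      = kg·m²·s⁻³·A⁻².
  So Ω⁻¹ = kg⁻¹·m⁻²·s³·A².
  Combining: N⁻¹·lx·S⁻¹·m⁻¹·J·Ω⁻¹·A⁻¹ = (kg⁻¹·m⁻¹·s²) · (m⁻²·cd) · (kg·m²·s⁻³·A⁻²) · m⁻¹ · (kg·m²·s⁻²) · (kg⁻¹·m⁻²·s³·A²) · A⁻¹ = m⁻²·A⁻¹·cd.
Both reduce to m⁻²·A⁻¹·cd.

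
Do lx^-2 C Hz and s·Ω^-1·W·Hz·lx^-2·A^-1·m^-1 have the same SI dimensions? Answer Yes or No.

No

Left side:
  lx = m⁻²·cd.
  So lx⁻² = m⁴·cd⁻².
  C = s·A.
  Hz = s⁻¹.
  Combining: lx⁻²·C·Hz = (m⁴·cd⁻²) · (s·A) · s⁻¹ = m⁴·A·cd⁻².
Right side:
  Ω = V/A (resistance = voltage per current),
      = kg·m²·s⁻³·A⁻².
  So Ω⁻¹ = kg⁻¹·m⁻²·s³·A².
  W = J/s (power = energy per time),
      = kg·m²·s⁻³.
  Hz = 1/s = s⁻¹ (frequency is cycles per second).
  lx = lm/m² (illuminance = luminous flux per area),
      = m⁻²·cd.
  So lx⁻² = m⁴·cd⁻².
  Combining: s·Ω⁻¹·W·Hz·lx⁻²·A⁻¹·m⁻¹ = s · (kg⁻¹·m⁻²·s³·A²) · (kg·m²·s⁻³) · s⁻¹ · (m⁴·cd⁻²) · A⁻¹ · m⁻¹ = m³·A·cd⁻².
Left is m⁴·A·cd⁻²; right is m³·A·cd⁻² — different.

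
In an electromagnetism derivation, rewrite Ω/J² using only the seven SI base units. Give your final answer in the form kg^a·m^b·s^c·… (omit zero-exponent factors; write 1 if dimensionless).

kg⁻¹·m⁻²·s·A⁻²

Ω = kg·m²·s⁻³·A⁻².
J = kg·m²·s⁻².
So J⁻² = kg⁻²·m⁻⁴·s⁴.
Combining: Ω·J⁻² = (kg·m²·s⁻³·A⁻²) · (kg⁻²·m⁻⁴·s⁴) = kg⁻¹·m⁻²·s·A⁻².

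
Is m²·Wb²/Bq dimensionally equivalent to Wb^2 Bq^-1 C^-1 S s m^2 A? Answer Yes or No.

Left side:
  Bq = s⁻¹.
  So Bq⁻¹ = s.
  Wb = kg·m²·s⁻²·A⁻¹.
  So Wb² = kg²·m⁴·s⁻⁴·A⁻².
  Combining: m²·Bq⁻¹·Wb² = m² · s · (kg²·m⁴·s⁻⁴·A⁻²) = kg²·m⁶·s⁻³·A⁻².
Right side:
  Wb = V·s (flux: a volt is a weber per second),
      = kg·m²·s⁻²·A⁻¹.
  So Wb² = kg²·m⁴·s⁻⁴·A⁻².
  Bq = 1/s = s⁻¹ (activity is decays per second).
  So Bq⁻¹ = s.
  C = A·s = s·A (charge = current × time).
  So C⁻¹ = s⁻¹·A⁻¹.
  S = 1/Ω (conductance is reciprocal resistance),
      = kg⁻¹·m⁻²·s³·A².
  Combining: Wb²·Bq⁻¹·C⁻¹·S·s·m²·A = (kg²·m⁴·s⁻⁴·A⁻²) · s · (s⁻¹·A⁻¹) · (kg⁻¹·m⁻²·s³·A²) · s · m² · A = kg·m⁴.
Left is kg²·m⁶·s⁻³·A⁻²; right is kg·m⁴ — different.

No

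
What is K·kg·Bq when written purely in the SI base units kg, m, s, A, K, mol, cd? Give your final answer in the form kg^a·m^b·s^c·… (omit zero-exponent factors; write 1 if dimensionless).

kg·s⁻¹·K

Bq = 1/s = s⁻¹ (activity is decays per second).
Combining: K·kg·Bq = K · kg · s⁻¹ = kg·s⁻¹·K.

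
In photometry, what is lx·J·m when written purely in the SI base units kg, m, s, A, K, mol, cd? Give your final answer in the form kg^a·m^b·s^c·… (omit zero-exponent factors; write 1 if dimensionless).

lx = m⁻²·cd.
J = kg·m²·s⁻².
Combining: lx·J·m = (m⁻²·cd) · (kg·m²·s⁻²) · m = kg·m·s⁻²·cd.

kg·m·s⁻²·cd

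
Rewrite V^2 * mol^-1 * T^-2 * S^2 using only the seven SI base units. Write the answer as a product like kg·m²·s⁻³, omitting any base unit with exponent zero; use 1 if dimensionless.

kg⁻²·s⁴·A⁴·mol⁻¹

V = W/A (potential = power per current),
    = kg·m²·s⁻³·A⁻¹.
So V² = kg²·m⁴·s⁻⁶·A⁻².
T = Wb/m² (flux density = flux per area),
    = kg·s⁻²·A⁻¹.
So T⁻² = kg⁻²·s⁴·A².
S = 1/Ω (conductance is reciprocal resistance),
    = kg⁻¹·m⁻²·s³·A².
So S² = kg⁻²·m⁻⁴·s⁶·A⁴.
Combining: V²·mol⁻¹·T⁻²·S² = (kg²·m⁴·s⁻⁶·A⁻²) · mol⁻¹ · (kg⁻²·s⁴·A²) · (kg⁻²·m⁻⁴·s⁶·A⁴) = kg⁻²·s⁴·A⁴·mol⁻¹.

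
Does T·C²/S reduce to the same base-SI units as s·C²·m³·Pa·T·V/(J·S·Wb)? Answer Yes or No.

Left side:
  S = kg⁻¹·m⁻²·s³·A².
  So S⁻¹ = kg·m²·s⁻³·A⁻².
  T = kg·s⁻²·A⁻¹.
  C = s·A.
  So C² = s²·A².
  Combining: S⁻¹·T·C² = (kg·m²·s⁻³·A⁻²) · (kg·s⁻²·A⁻¹) · (s²·A²) = kg²·m²·s⁻³·A⁻¹.
Right side:
  C = s·A.
  So C² = s²·A².
  J = kg·m²·s⁻².
  So J⁻¹ = kg⁻¹·m⁻²·s².
  Pa = kg·m⁻¹·s⁻².
  S = kg⁻¹·m⁻²·s³·A².
  So S⁻¹ = kg·m²·s⁻³·A⁻².
  Wb = kg·m²·s⁻²·A⁻¹.
  So Wb⁻¹ = kg⁻¹·m⁻²·s²·A.
  T = kg·s⁻²·A⁻¹.
  V = kg·m²·s⁻³·A⁻¹.
  Combining: s·C²·m³·J⁻¹·Pa·S⁻¹·Wb⁻¹·T·V = s · (s²·A²) · m³ · (kg⁻¹·m⁻²·s²) · (kg·m⁻¹·s⁻²) · (kg·m²·s⁻³·A⁻²) · (kg⁻¹·m⁻²·s²·A) · (kg·s⁻²·A⁻¹) · (kg·m²·s⁻³·A⁻¹) = kg²·m²·s⁻³·A⁻¹.
Both reduce to kg²·m²·s⁻³·A⁻¹.

Yes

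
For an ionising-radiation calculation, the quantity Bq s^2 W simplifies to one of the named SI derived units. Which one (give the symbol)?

J

Bq = 1/s = s⁻¹ (activity is decays per second).
W = J/s (power = energy per time),
    = kg·m²·s⁻³.
Combining: Bq·s²·W = s⁻¹ · s² · (kg·m²·s⁻³) = kg·m²·s⁻².
kg·m²·s⁻² is the base-SI form of the joule.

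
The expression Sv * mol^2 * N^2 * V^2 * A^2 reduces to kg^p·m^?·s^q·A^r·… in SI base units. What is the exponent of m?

Sv = m²·s⁻².
N = kg·m·s⁻².
So N² = kg²·m²·s⁻⁴.
V = kg·m²·s⁻³·A⁻¹.
So V² = kg²·m⁴·s⁻⁶·A⁻².
Combining: Sv·mol²·N²·V²·A² = (m²·s⁻²) · mol² · (kg²·m²·s⁻⁴) · (kg²·m⁴·s⁻⁶·A⁻²) · A² = kg⁴·m⁸·s⁻¹²·mol².
The exponent of m is 8.

8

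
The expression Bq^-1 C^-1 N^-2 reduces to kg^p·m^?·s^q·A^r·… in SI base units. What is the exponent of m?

Bq = 1/s = s⁻¹ (activity is decays per second).
So Bq⁻¹ = s.
C = A·s = s·A (charge = current × time).
So C⁻¹ = s⁻¹·A⁻¹.
N = kg·m/s² = kg·m·s⁻² (force = mass × acceleration).
So N⁻² = kg⁻²·m⁻²·s⁴.
Combining: Bq⁻¹·C⁻¹·N⁻² = s · (s⁻¹·A⁻¹) · (kg⁻²·m⁻²·s⁴) = kg⁻²·m⁻²·s⁴·A⁻¹.
The exponent of m is -2.

-2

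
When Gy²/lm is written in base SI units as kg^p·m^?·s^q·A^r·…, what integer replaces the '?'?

4

lm = cd·sr = cd (luminous flux; sr is dimensionless).
So lm⁻¹ = cd⁻¹.
Gy = J/kg (absorbed dose = energy per mass),
    = m²·s⁻².
So Gy² = m⁴·s⁻⁴.
Combining: lm⁻¹·Gy² = cd⁻¹ · (m⁴·s⁻⁴) = m⁴·s⁻⁴·cd⁻¹.
The exponent of m is 4.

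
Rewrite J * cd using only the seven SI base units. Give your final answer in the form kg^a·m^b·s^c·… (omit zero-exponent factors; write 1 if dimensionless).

J = N·m (work = force × distance),
    = kg·m²·s⁻².
Combining: J·cd = (kg·m²·s⁻²) · cd = kg·m²·s⁻²·cd.

kg·m²·s⁻²·cd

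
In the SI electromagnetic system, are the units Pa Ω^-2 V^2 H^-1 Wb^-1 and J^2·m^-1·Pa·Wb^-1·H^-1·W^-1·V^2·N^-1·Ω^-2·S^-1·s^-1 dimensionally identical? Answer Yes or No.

No

Left side:
  Pa = N/m² (pressure = force per area),
      = kg·m⁻¹·s⁻².
  Ω = V/A (resistance = voltage per current),
      = kg·m²·s⁻³·A⁻².
  So Ω⁻² = kg⁻²·m⁻⁴·s⁶·A⁴.
  V = W/A (potential = power per current),
      = kg·m²·s⁻³·A⁻¹.
  So V² = kg²·m⁴·s⁻⁶·A⁻².
  H = Wb/A (inductance = flux per current),
      = kg·m²·s⁻²·A⁻².
  So H⁻¹ = kg⁻¹·m⁻²·s²·A².
  Wb = V·s (flux: a volt is a weber per second),
      = kg·m²·s⁻²·A⁻¹.
  So Wb⁻¹ = kg⁻¹·m⁻²·s²·A.
  Combining: Pa·Ω⁻²·V²·H⁻¹·Wb⁻¹ = (kg·m⁻¹·s⁻²) · (kg⁻²·m⁻⁴·s⁶·A⁴) · (kg²·m⁴·s⁻⁶·A⁻²) · (kg⁻¹·m⁻²·s²·A²) · (kg⁻¹·m⁻²·s²·A) = kg⁻¹·m⁻⁵·s²·A⁵.
Right side:
  J = N·m (work = force × distance),
      = kg·m²·s⁻².
  So J² = kg²·m⁴·s⁻⁴.
  Pa = N/m² (pressure = force per area),
      = kg·m⁻¹·s⁻².
  Wb = V·s (flux: a volt is a weber per second),
      = kg·m²·s⁻²·A⁻¹.
  So Wb⁻¹ = kg⁻¹·m⁻²·s²·A.
  H = Wb/A (inductance = flux per current),
      = kg·m²·s⁻²·A⁻².
  So H⁻¹ = kg⁻¹·m⁻²·s²·A².
  W = J/s (power = energy per time),
      = kg·m²·s⁻³.
  So W⁻¹ = kg⁻¹·m⁻²·s³.
  V = W/A (potential = power per current),
      = kg·m²·s⁻³·A⁻¹.
  So V² = kg²·m⁴·s⁻⁶·A⁻².
  N = kg·m/s² = kg·m·s⁻² (force = mass × acceleration).
  So N⁻¹ = kg⁻¹·m⁻¹·s².
  Ω = V/A (resistance = voltage per current),
      = kg·m²·s⁻³·A⁻².
  So Ω⁻² = kg⁻²·m⁻⁴·s⁶·A⁴.
  S = 1/Ω (conductance is reciprocal resistance),
      = kg⁻¹·m⁻²·s³·A².
  So S⁻¹ = kg·m²·s⁻³·A⁻².
  Combining: J²·m⁻¹·Pa·Wb⁻¹·H⁻¹·W⁻¹·V²·N⁻¹·Ω⁻²·S⁻¹·s⁻¹ = (kg²·m⁴·s⁻⁴) · m⁻¹ · (kg·m⁻¹·s⁻²) · (kg⁻¹·m⁻²·s²·A) · (kg⁻¹·m⁻²·s²·A²) · (kg⁻¹·m⁻²·s³) · (kg²·m⁴·s⁻⁶·A⁻²) · (kg⁻¹·m⁻¹·s²) · (kg⁻²·m⁻⁴·s⁶·A⁴) · (kg·m²·s⁻³·A⁻²) · s⁻¹ = m⁻³·s⁻¹·A³.
Left is kg⁻¹·m⁻⁵·s²·A⁵; right is m⁻³·s⁻¹·A³ — different.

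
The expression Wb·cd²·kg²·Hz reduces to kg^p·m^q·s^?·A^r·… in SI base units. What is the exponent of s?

Wb = V·s (flux: a volt is a weber per second),
    = kg·m²·s⁻²·A⁻¹.
Hz = 1/s = s⁻¹ (frequency is cycles per second).
Combining: Wb·cd²·kg²·Hz = (kg·m²·s⁻²·A⁻¹) · cd² · kg² · s⁻¹ = kg³·m²·s⁻³·A⁻¹·cd².
The exponent of s is -3.

-3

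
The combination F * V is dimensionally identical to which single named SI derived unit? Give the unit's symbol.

C

F = C/V (capacitance = charge per voltage),
    = A·s/(kg·m²·s⁻³·A⁻¹) (substituting C and V),
    = kg⁻¹·m⁻²·s⁴·A².
V = W/A (potential = power per current),
    = kg·m²·s⁻³·A⁻¹.
Combining: F·V = (kg⁻¹·m⁻²·s⁴·A²) · (kg·m²·s⁻³·A⁻¹) = s·A.
s·A is the base-SI form of the coulomb.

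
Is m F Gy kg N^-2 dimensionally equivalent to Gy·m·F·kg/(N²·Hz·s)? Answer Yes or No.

Left side:
  F = C/V (capacitance = charge per voltage),
      = A·s/(kg·m²·s⁻³·A⁻¹) (substituting C and V),
      = kg⁻¹·m⁻²·s⁴·A².
  Gy = J/kg (absorbed dose = energy per mass),
      = m²·s⁻².
  N = kg·m/s² = kg·m·s⁻² (force = mass × acceleration).
  So N⁻² = kg⁻²·m⁻²·s⁴.
  Combining: m·F·Gy·kg·N⁻² = m · (kg⁻¹·m⁻²·s⁴·A²) · (m²·s⁻²) · kg · (kg⁻²·m⁻²·s⁴) = kg⁻²·m⁻¹·s⁶·A².
Right side:
  Gy = J/kg (absorbed dose = energy per mass),
      = m²·s⁻².
  F = C/V (capacitance = charge per voltage),
      = A·s/(kg·m²·s⁻³·A⁻¹) (substituting C and V),
      = kg⁻¹·m⁻²·s⁴·A².
  N = kg·m/s² = kg·m·s⁻² (force = mass × acceleration).
  So N⁻² = kg⁻²·m⁻²·s⁴.
  Hz = 1/s = s⁻¹ (frequency is cycles per second).
  So Hz⁻¹ = s.
  Combining: Gy·m·F·N⁻²·kg·Hz⁻¹·s⁻¹ = (m²·s⁻²) · m · (kg⁻¹·m⁻²·s⁴·A²) · (kg⁻²·m⁻²·s⁴) · kg · s · s⁻¹ = kg⁻²·m⁻¹·s⁶·A².
Both reduce to kg⁻²·m⁻¹·s⁶·A².

Yes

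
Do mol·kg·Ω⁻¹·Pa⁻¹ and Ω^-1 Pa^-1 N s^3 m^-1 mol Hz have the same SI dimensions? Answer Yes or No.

Left side:
  Ω = V/A (resistance = voltage per current),
      = kg·m²·s⁻³·A⁻².
  So Ω⁻¹ = kg⁻¹·m⁻²·s³·A².
  Pa = N/m² (pressure = force per area),
      = kg·m⁻¹·s⁻².
  So Pa⁻¹ = kg⁻¹·m·s².
  Combining: mol·kg·Ω⁻¹·Pa⁻¹ = mol · kg · (kg⁻¹·m⁻²·s³·A²) · (kg⁻¹·m·s²) = kg⁻¹·m⁻¹·s⁵·A²·mol.
Right side:
  Ω = V/A (resistance = voltage per current),
      = kg·m²·s⁻³·A⁻².
  So Ω⁻¹ = kg⁻¹·m⁻²·s³·A².
  Pa = N/m² (pressure = force per area),
      = kg·m⁻¹·s⁻².
  So Pa⁻¹ = kg⁻¹·m·s².
  N = kg·m/s² = kg·m·s⁻² (force = mass × acceleration).
  Hz = 1/s = s⁻¹ (frequency is cycles per second).
  Combining: Ω⁻¹·Pa⁻¹·N·s³·m⁻¹·mol·Hz = (kg⁻¹·m⁻²·s³·A²) · (kg⁻¹·m·s²) · (kg·m·s⁻²) · s³ · m⁻¹ · mol · s⁻¹ = kg⁻¹·m⁻¹·s⁵·A²·mol.
Both reduce to kg⁻¹·m⁻¹·s⁵·A²·mol.

Yes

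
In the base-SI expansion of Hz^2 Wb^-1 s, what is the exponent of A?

Hz = 1/s = s⁻¹ (frequency is cycles per second).
So Hz² = s⁻².
Wb = V·s (flux: a volt is a weber per second),
    = kg·m²·s⁻²·A⁻¹.
So Wb⁻¹ = kg⁻¹·m⁻²·s²·A.
Combining: Hz²·Wb⁻¹·s = s⁻² · (kg⁻¹·m⁻²·s²·A) · s = kg⁻¹·m⁻²·s·A.
The exponent of A is 1.

1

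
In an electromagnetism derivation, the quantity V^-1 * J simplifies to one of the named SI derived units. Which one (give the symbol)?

V = kg·m²·s⁻³·A⁻¹.
So V⁻¹ = kg⁻¹·m⁻²·s³·A.
J = kg·m²·s⁻².
Combining: V⁻¹·J = (kg⁻¹·m⁻²·s³·A) · (kg·m²·s⁻²) = s·A.
s·A is the base-SI form of the coulomb.

C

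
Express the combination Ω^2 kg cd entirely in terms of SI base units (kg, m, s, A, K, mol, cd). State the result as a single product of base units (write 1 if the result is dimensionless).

kg³·m⁴·s⁻⁶·A⁻⁴·cd

Ω = kg·m²·s⁻³·A⁻².
So Ω² = kg²·m⁴·s⁻⁶·A⁻⁴.
Combining: Ω²·kg·cd = (kg²·m⁴·s⁻⁶·A⁻⁴) · kg · cd = kg³·m⁴·s⁻⁶·A⁻⁴·cd.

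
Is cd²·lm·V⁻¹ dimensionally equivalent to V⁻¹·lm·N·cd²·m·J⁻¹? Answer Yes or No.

Left side:
  lm = cd·sr = cd (luminous flux; sr is dimensionless).
  V = W/A (potential = power per current),
      = kg·m²·s⁻³·A⁻¹.
  So V⁻¹ = kg⁻¹·m⁻²·s³·A.
  Combining: cd²·lm·V⁻¹ = cd² · cd · (kg⁻¹·m⁻²·s³·A) = kg⁻¹·m⁻²·s³·A·cd³.
Right side:
  V = W/A (potential = power per current),
      = kg·m²·s⁻³·A⁻¹.
  So V⁻¹ = kg⁻¹·m⁻²·s³·A.
  lm = cd·sr = cd (luminous flux; sr is dimensionless).
  N = kg·m/s² = kg·m·s⁻² (force = mass × acceleration).
  J = N·m (work = force × distance),
      = kg·m²·s⁻².
  So J⁻¹ = kg⁻¹·m⁻²·s².
  Combining: V⁻¹·lm·N·cd²·m·J⁻¹ = (kg⁻¹·m⁻²·s³·A) · cd · (kg·m·s⁻²) · cd² · m · (kg⁻¹·m⁻²·s²) = kg⁻¹·m⁻²·s³·A·cd³.
Both reduce to kg⁻¹·m⁻²·s³·A·cd³.

Yes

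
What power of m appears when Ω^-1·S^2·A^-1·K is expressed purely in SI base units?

Ω = V/A (resistance = voltage per current),
    = kg·m²·s⁻³·A⁻².
So Ω⁻¹ = kg⁻¹·m⁻²·s³·A².
S = 1/Ω (conductance is reciprocal resistance),
    = kg⁻¹·m⁻²·s³·A².
So S² = kg⁻²·m⁻⁴·s⁶·A⁴.
Combining: Ω⁻¹·S²·A⁻¹·K = (kg⁻¹·m⁻²·s³·A²) · (kg⁻²·m⁻⁴·s⁶·A⁴) · A⁻¹ · K = kg⁻³·m⁻⁶·s⁹·A⁵·K.
The exponent of m is -6.

-6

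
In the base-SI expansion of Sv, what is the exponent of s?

-2

Sv = J/kg (equivalent dose = energy per mass),
    = m²·s⁻².
The exponent of s is -2.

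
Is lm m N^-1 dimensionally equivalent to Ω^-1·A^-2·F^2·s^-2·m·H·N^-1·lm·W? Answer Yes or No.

Left side:
  lm = cd·sr = cd (luminous flux; sr is dimensionless).
  N = kg·m/s² = kg·m·s⁻² (force = mass × acceleration).
  So N⁻¹ = kg⁻¹·m⁻¹·s².
  Combining: lm·m·N⁻¹ = cd · m · (kg⁻¹·m⁻¹·s²) = kg⁻¹·s²·cd.
Right side:
  Ω = V/A (resistance = voltage per current),
      = kg·m²·s⁻³·A⁻².
  So Ω⁻¹ = kg⁻¹·m⁻²·s³·A².
  F = C/V (capacitance = charge per voltage),
      = A·s/(kg·m²·s⁻³·A⁻¹) (substituting C and V),
      = kg⁻¹·m⁻²·s⁴·A².
  So F² = kg⁻²·m⁻⁴·s⁸·A⁴.
  H = Wb/A (inductance = flux per current),
      = kg·m²·s⁻²·A⁻².
  N = kg·m/s² = kg·m·s⁻² (force = mass × acceleration).
  So N⁻¹ = kg⁻¹·m⁻¹·s².
  lm = cd·sr = cd (luminous flux; sr is dimensionless).
  W = J/s (power = energy per time),
      = kg·m²·s⁻³.
  Combining: Ω⁻¹·A⁻²·F²·s⁻²·m·H·N⁻¹·lm·W = (kg⁻¹·m⁻²·s³·A²) · A⁻² · (kg⁻²·m⁻⁴·s⁸·A⁴) · s⁻² · m · (kg·m²·s⁻²·A⁻²) · (kg⁻¹·m⁻¹·s²) · cd · (kg·m²·s⁻³) = kg⁻²·m⁻²·s⁶·A²·cd.
Left is kg⁻¹·s²·cd; right is kg⁻²·m⁻²·s⁶·A²·cd — different.

No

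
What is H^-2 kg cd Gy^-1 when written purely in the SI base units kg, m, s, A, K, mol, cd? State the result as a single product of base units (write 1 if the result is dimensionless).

H = Wb/A (inductance = flux per current),
    = kg·m²·s⁻²·A⁻².
So H⁻² = kg⁻²·m⁻⁴·s⁴·A⁴.
Gy = J/kg (absorbed dose = energy per mass),
    = m²·s⁻².
So Gy⁻¹ = m⁻²·s².
Combining: H⁻²·kg·cd·Gy⁻¹ = (kg⁻²·m⁻⁴·s⁴·A⁴) · kg · cd · (m⁻²·s²) = kg⁻¹·m⁻⁶·s⁶·A⁴·cd.

kg⁻¹·m⁻⁶·s⁶·A⁴·cd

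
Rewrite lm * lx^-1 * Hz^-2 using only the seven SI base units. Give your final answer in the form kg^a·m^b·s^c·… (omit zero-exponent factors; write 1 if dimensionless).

lm = cd·sr = cd (luminous flux; sr is dimensionless).
lx = lm/m² (illuminance = luminous flux per area),
    = m⁻²·cd.
So lx⁻¹ = m²·cd⁻¹.
Hz = 1/s = s⁻¹ (frequency is cycles per second).
So Hz⁻² = s².
Combining: lm·lx⁻¹·Hz⁻² = cd · (m²·cd⁻¹) · s² = m²·s².

m²·s²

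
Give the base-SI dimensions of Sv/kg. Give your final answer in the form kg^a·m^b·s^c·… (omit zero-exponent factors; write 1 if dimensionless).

kg⁻¹·m²·s⁻²

Sv = m²·s⁻².
Combining: kg⁻¹·Sv = kg⁻¹ · (m²·s⁻²) = kg⁻¹·m²·s⁻².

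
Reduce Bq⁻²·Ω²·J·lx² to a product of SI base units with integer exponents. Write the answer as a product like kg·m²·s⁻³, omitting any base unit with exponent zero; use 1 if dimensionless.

Bq = s⁻¹.
So Bq⁻² = s².
Ω = kg·m²·s⁻³·A⁻².
So Ω² = kg²·m⁴·s⁻⁶·A⁻⁴.
J = kg·m²·s⁻².
lx = m⁻²·cd.
So lx² = m⁻⁴·cd².
Combining: Bq⁻²·Ω²·J·lx² = s² · (kg²·m⁴·s⁻⁶·A⁻⁴) · (kg·m²·s⁻²) · (m⁻⁴·cd²) = kg³·m²·s⁻⁶·A⁻⁴·cd².

kg³·m²·s⁻⁶·A⁻⁴·cd²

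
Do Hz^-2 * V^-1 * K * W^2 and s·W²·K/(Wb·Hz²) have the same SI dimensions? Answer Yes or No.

Yes

Left side:
  Hz = 1/s = s⁻¹ (frequency is cycles per second).
  So Hz⁻² = s².
  V = W/A (potential = power per current),
      = kg·m²·s⁻³·A⁻¹.
  So V⁻¹ = kg⁻¹·m⁻²·s³·A.
  W = J/s (power = energy per time),
      = kg·m²·s⁻³.
  So W² = kg²·m⁴·s⁻⁶.
  Combining: Hz⁻²·V⁻¹·K·W² = s² · (kg⁻¹·m⁻²·s³·A) · K · (kg²·m⁴·s⁻⁶) = kg·m²·s⁻¹·A·K.
Right side:
  W = J/s (power = energy per time),
      = kg·m²·s⁻³.
  So W² = kg²·m⁴·s⁻⁶.
  Wb = V·s (flux: a volt is a weber per second),
      = kg·m²·s⁻²·A⁻¹.
  So Wb⁻¹ = kg⁻¹·m⁻²·s²·A.
  Hz = 1/s = s⁻¹ (frequency is cycles per second).
  So Hz⁻² = s².
  Combining: s·W²·Wb⁻¹·Hz⁻²·K = s · (kg²·m⁴·s⁻⁶) · (kg⁻¹·m⁻²·s²·A) · s² · K = kg·m²·s⁻¹·A·K.
Both reduce to kg·m²·s⁻¹·A·K.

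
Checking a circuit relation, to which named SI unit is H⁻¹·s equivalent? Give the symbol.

S

H = kg·m²·s⁻²·A⁻².
So H⁻¹ = kg⁻¹·m⁻²·s²·A².
Combining: H⁻¹·s = (kg⁻¹·m⁻²·s²·A²) · s = kg⁻¹·m⁻²·s³·A².
kg⁻¹·m⁻²·s³·A² is the base-SI form of the siemens.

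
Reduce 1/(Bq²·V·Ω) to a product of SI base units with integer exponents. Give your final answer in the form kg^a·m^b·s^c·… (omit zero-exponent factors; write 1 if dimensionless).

kg⁻²·m⁻⁴·s⁸·A³

Bq = 1/s = s⁻¹ (activity is decays per second).
So Bq⁻² = s².
V = W/A (potential = power per current),
    = kg·m²·s⁻³·A⁻¹.
So V⁻¹ = kg⁻¹·m⁻²·s³·A.
Ω = V/A (resistance = voltage per current),
    = kg·m²·s⁻³·A⁻².
So Ω⁻¹ = kg⁻¹·m⁻²·s³·A².
Combining: Bq⁻²·V⁻¹·Ω⁻¹ = s² · (kg⁻¹·m⁻²·s³·A) · (kg⁻¹·m⁻²·s³·A²) = kg⁻²·m⁻⁴·s⁸·A³.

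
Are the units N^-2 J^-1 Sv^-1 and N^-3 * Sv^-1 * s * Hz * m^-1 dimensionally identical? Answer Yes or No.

Yes

Left side:
  N = kg·m/s² = kg·m·s⁻² (force = mass × acceleration).
  So N⁻² = kg⁻²·m⁻²·s⁴.
  J = N·m (work = force × distance),
      = kg·m²·s⁻².
  So J⁻¹ = kg⁻¹·m⁻²·s².
  Sv = J/kg (equivalent dose = energy per mass),
      = m²·s⁻².
  So Sv⁻¹ = m⁻²·s².
  Combining: N⁻²·J⁻¹·Sv⁻¹ = (kg⁻²·m⁻²·s⁴) · (kg⁻¹·m⁻²·s²) · (m⁻²·s²) = kg⁻³·m⁻⁶·s⁸.
Right side:
  N = kg·m·s⁻².
  So N⁻³ = kg⁻³·m⁻³·s⁶.
  Sv = m²·s⁻².
  So Sv⁻¹ = m⁻²·s².
  Hz = s⁻¹.
  Combining: N⁻³·Sv⁻¹·s·Hz·m⁻¹ = (kg⁻³·m⁻³·s⁶) · (m⁻²·s²) · s · s⁻¹ · m⁻¹ = kg⁻³·m⁻⁶·s⁸.
Both reduce to kg⁻³·m⁻⁶·s⁸.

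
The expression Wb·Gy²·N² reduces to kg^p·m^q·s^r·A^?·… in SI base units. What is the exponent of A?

-1

Wb = kg·m²·s⁻²·A⁻¹.
Gy = m²·s⁻².
So Gy² = m⁴·s⁻⁴.
N = kg·m·s⁻².
So N² = kg²·m²·s⁻⁴.
Combining: Wb·Gy²·N² = (kg·m²·s⁻²·A⁻¹) · (m⁴·s⁻⁴) · (kg²·m²·s⁻⁴) = kg³·m⁸·s⁻¹⁰·A⁻¹.
The exponent of A is -1.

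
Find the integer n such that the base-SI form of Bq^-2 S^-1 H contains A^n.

-4

Bq = s⁻¹.
So Bq⁻² = s².
S = kg⁻¹·m⁻²·s³·A².
So S⁻¹ = kg·m²·s⁻³·A⁻².
H = kg·m²·s⁻²·A⁻².
Combining: Bq⁻²·S⁻¹·H = s² · (kg·m²·s⁻³·A⁻²) · (kg·m²·s⁻²·A⁻²) = kg²·m⁴·s⁻³·A⁻⁴.
The exponent of A is -4.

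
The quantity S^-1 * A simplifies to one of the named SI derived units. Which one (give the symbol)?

V

S = kg⁻¹·m⁻²·s³·A².
So S⁻¹ = kg·m²·s⁻³·A⁻².
Combining: S⁻¹·A = (kg·m²·s⁻³·A⁻²) · A = kg·m²·s⁻³·A⁻¹.
kg·m²·s⁻³·A⁻¹ is the base-SI form of the volt.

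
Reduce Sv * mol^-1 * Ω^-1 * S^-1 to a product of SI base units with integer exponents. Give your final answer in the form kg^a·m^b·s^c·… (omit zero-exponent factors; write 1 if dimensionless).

m²·s⁻²·mol⁻¹

Sv = J/kg (equivalent dose = energy per mass),
    = m²·s⁻².
Ω = V/A (resistance = voltage per current),
    = kg·m²·s⁻³·A⁻².
So Ω⁻¹ = kg⁻¹·m⁻²·s³·A².
S = 1/Ω (conductance is reciprocal resistance),
    = kg⁻¹·m⁻²·s³·A².
So S⁻¹ = kg·m²·s⁻³·A⁻².
Combining: Sv·mol⁻¹·Ω⁻¹·S⁻¹ = (m²·s⁻²) · mol⁻¹ · (kg⁻¹·m⁻²·s³·A²) · (kg·m²·s⁻³·A⁻²) = m²·s⁻²·mol⁻¹.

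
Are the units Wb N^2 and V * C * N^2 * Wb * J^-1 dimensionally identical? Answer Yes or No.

Yes

Left side:
  Wb = V·s (flux: a volt is a weber per second),
      = kg·m²·s⁻²·A⁻¹.
  N = kg·m/s² = kg·m·s⁻² (force = mass × acceleration).
  So N² = kg²·m²·s⁻⁴.
  Combining: Wb·N² = (kg·m²·s⁻²·A⁻¹) · (kg²·m²·s⁻⁴) = kg³·m⁴·s⁻⁶·A⁻¹.
Right side:
  V = kg·m²·s⁻³·A⁻¹.
  C = s·A.
  N = kg·m·s⁻².
  So N² = kg²·m²·s⁻⁴.
  Wb = kg·m²·s⁻²·A⁻¹.
  J = kg·m²·s⁻².
  So J⁻¹ = kg⁻¹·m⁻²·s².
  Combining: V·C·N²·Wb·J⁻¹ = (kg·m²·s⁻³·A⁻¹) · (s·A) · (kg²·m²·s⁻⁴) · (kg·m²·s⁻²·A⁻¹) · (kg⁻¹·m⁻²·s²) = kg³·m⁴·s⁻⁶·A⁻¹.
Both reduce to kg³·m⁴·s⁻⁶·A⁻¹.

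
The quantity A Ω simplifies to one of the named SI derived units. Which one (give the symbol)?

V

Ω = V/A (resistance = voltage per current),
    = kg·m²·s⁻³·A⁻².
Combining: A·Ω = A · (kg·m²·s⁻³·A⁻²) = kg·m²·s⁻³·A⁻¹.
kg·m²·s⁻³·A⁻¹ is the base-SI form of the volt.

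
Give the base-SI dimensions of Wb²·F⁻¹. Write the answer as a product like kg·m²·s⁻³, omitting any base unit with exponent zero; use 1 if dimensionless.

Wb = V·s (flux: a volt is a weber per second),
    = kg·m²·s⁻²·A⁻¹.
So Wb² = kg²·m⁴·s⁻⁴·A⁻².
F = C/V (capacitance = charge per voltage),
    = A·s/(kg·m²·s⁻³·A⁻¹) (substituting C and V),
    = kg⁻¹·m⁻²·s⁴·A².
So F⁻¹ = kg·m²·s⁻⁴·A⁻².
Combining: Wb²·F⁻¹ = (kg²·m⁴·s⁻⁴·A⁻²) · (kg·m²·s⁻⁴·A⁻²) = kg³·m⁶·s⁻⁸·A⁻⁴.

kg³·m⁶·s⁻⁸·A⁻⁴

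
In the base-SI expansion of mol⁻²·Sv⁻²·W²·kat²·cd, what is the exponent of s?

Sv = J/kg (equivalent dose = energy per mass),
    = m²·s⁻².
So Sv⁻² = m⁻⁴·s⁴.
W = J/s (power = energy per time),
    = kg·m²·s⁻³.
So W² = kg²·m⁴·s⁻⁶.
kat = mol/s = s⁻¹·mol (catalytic activity).
So kat² = s⁻²·mol².
Combining: mol⁻²·Sv⁻²·W²·kat²·cd = mol⁻² · (m⁻⁴·s⁴) · (kg²·m⁴·s⁻⁶) · (s⁻²·mol²) · cd = kg²·s⁻⁴·cd.
The exponent of s is -4.

-4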